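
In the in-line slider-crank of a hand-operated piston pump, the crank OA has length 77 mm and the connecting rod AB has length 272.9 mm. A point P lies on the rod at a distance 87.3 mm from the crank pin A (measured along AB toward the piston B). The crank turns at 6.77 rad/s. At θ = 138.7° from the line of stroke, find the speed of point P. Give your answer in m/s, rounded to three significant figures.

ω = 6.77 rad/s.  Crank-pin speed |V_A| = rω = 0.52129 m/s, perpendicular to OA.
Rod angle: sinφ = −(r/L) sinθ ⇒ φ = -10.732°; ω_rod = −rω cosθ/√(L²−r²sin²θ) = +1.4606 rad/s.
V_P = V_A + ω_rod × AP, with AP = 0.0873 m along the rod.
Components: V_Px = −rω sinθ − a·ω_rod·sinφ = -0.32031 m/s;  V_Py = rω cosθ + a·ω_rod·cosφ = -0.26635 m/s.
|V_P| = √(V_Px² + V_Py²) = 0.41658 m/s.

0.417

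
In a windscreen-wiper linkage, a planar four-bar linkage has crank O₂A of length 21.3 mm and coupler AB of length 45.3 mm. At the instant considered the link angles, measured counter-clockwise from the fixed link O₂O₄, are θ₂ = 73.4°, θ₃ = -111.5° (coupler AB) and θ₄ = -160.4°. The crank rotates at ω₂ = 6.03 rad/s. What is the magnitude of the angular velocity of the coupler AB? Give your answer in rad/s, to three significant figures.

ω₂ = 6.03 rad/s
Differentiating the loop-closure r₂e^{iθ₂}+r₃e^{iθ₃}=r₁+r₄e^{iθ₄} gives r₂ω₂e^{iθ₂}+r₃ω₃e^{iθ₃}=r₄ω₄e^{iθ₄}.
Eliminating the other unknown: ω₃ = r₂ω₂ sin(θ₄−θ₂) / [r₃ sin(θ₃−θ₄)].
Numerator sine = +0.80696; denominator sine = +0.75356.
Result = 0.0213·6.03·(+0.80696) / (0.0453·(+0.75356)) = +3.0362 rad/s; magnitude 3.0362 rad/s.

3.04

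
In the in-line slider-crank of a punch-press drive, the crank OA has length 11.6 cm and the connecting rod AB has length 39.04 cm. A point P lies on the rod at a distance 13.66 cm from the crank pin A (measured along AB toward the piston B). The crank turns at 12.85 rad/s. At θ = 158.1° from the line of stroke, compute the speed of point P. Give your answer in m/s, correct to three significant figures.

ω = 12.85 rad/s.  Crank-pin speed |V_A| = rω = 1.4906 m/s, perpendicular to OA.
Rod angle: sinφ = −(r/L) sinθ ⇒ φ = -6.363°; ω_rod = −rω cosθ/√(L²−r²sin²θ) = +3.5646 rad/s.
V_P = V_A + ω_rod × AP, with AP = 0.1366 m along the rod.
Components: V_Px = −rω sinθ − a·ω_rod·sinφ = -0.50201 m/s;  V_Py = rω cosθ + a·ω_rod·cosφ = -0.89911 m/s.
|V_P| = √(V_Px² + V_Py²) = 1.0298 m/s.

1.03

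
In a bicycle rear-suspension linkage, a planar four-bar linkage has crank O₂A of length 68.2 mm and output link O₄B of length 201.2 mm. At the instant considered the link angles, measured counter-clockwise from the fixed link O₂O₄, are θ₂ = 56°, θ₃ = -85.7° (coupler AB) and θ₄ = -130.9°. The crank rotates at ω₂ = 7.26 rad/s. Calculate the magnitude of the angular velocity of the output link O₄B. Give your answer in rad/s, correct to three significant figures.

2.15

ω₂ = 7.26 rad/s
Differentiating the loop-closure r₂e^{iθ₂}+r₃e^{iθ₃}=r₁+r₄e^{iθ₄} gives r₂ω₂e^{iθ₂}+r₃ω₃e^{iθ₃}=r₄ω₄e^{iθ₄}.
Eliminating the other unknown: ω₄ = r₂ω₂ sin(θ₂−θ₃) / [r₄ sin(θ₄−θ₃)].
Numerator sine = +0.61978; denominator sine = -0.70957.
Result = 0.0682·7.26·(+0.61978) / (0.2012·(-0.70957)) = -2.1495 rad/s; magnitude 2.1495 rad/s.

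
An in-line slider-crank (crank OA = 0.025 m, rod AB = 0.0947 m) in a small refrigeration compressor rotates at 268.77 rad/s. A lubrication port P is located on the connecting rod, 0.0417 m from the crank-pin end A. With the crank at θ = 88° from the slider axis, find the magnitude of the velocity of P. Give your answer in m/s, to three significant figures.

ω = 268.8 rad/s.  Crank-pin speed |V_A| = rω = 6.7192 m/s, perpendicular to OA.
Rod angle: sinφ = −(r/L) sinθ ⇒ φ = -15.297°; ω_rod = −rω cosθ/√(L²−r²sin²θ) = -2.5672 rad/s.
V_P = V_A + ω_rod × AP, with AP = 0.0417 m along the rod.
Components: V_Px = −rω sinθ − a·ω_rod·sinφ = -6.7434 m/s;  V_Py = rω cosθ + a·ω_rod·cosφ = +0.13124 m/s.
|V_P| = √(V_Px² + V_Py²) = 6.7447 m/s.

6.74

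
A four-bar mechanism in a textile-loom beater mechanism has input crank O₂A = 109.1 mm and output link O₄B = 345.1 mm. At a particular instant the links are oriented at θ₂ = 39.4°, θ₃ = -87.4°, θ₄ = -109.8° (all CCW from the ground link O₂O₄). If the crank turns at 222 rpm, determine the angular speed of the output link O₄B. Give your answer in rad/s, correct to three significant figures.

ω₂ = 23.25 rad/s (from 222 rpm).
Differentiating the loop-closure r₂e^{iθ₂}+r₃e^{iθ₃}=r₁+r₄e^{iθ₄} gives r₂ω₂e^{iθ₂}+r₃ω₃e^{iθ₃}=r₄ω₄e^{iθ₄}.
Eliminating the other unknown: ω₄ = r₂ω₂ sin(θ₂−θ₃) / [r₄ sin(θ₄−θ₃)].
Numerator sine = +0.80073; denominator sine = -0.38107.
Result = 0.1091·23.25·(+0.80073) / (0.3451·(-0.38107)) = -15.443 rad/s; magnitude 15.443 rad/s.

15.4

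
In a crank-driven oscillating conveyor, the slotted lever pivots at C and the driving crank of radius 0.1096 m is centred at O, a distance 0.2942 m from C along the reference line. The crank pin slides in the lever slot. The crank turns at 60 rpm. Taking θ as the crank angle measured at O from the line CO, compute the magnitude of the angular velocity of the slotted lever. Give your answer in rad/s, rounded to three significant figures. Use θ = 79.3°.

1.02

ω = 6.283 rad/s (from 60 rpm).
Crank pin A relative to C: A = (d + r cosθ, r sinθ); lever angle φ = atan2(r sinθ, d + r cosθ).
Differentiating tanφ: φ̇ = rω(d cosθ + r)/(d² + r² + 2dr cosθ).
d² + r² + 2dr cosθ = |CA|² = 0.110539 m²;  d cosθ + r = +0.16422 m.
|ω_lever| = |0.1096·6.283·+0.16422| / 0.110539 = 1.0231 rad/s.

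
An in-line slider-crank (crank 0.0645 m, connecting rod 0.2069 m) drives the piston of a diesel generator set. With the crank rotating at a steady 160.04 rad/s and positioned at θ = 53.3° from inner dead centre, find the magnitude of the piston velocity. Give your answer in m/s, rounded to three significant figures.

9.87

ω = 160 rad/s
For an in-line slider-crank, x = r cosθ + √(L² − r² sin²θ), so v = −rω sinθ·[1 + r cosθ/√(L² − r² sin²θ)].
With r = 0.0645 m, L = 0.2069 m, θ = 53.3°: √(L² − r² sin²θ) = 0.20033 m.
v = −0.0645·160·0.80178·[1 + 0.0645·0.59763/0.20033] = -9.8689 m/s.
|v| = 9.8689 m/s.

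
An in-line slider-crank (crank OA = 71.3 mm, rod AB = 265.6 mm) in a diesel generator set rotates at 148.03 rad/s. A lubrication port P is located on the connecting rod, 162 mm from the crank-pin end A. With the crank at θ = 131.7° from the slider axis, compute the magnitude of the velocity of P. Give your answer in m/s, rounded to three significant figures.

ω = 148 rad/s.  Crank-pin speed |V_A| = rω = 10.555 m/s, perpendicular to OA.
Rod angle: sinφ = −(r/L) sinθ ⇒ φ = -11.562°; ω_rod = −rω cosθ/√(L²−r²sin²θ) = +26.983 rad/s.
V_P = V_A + ω_rod × AP, with AP = 0.162 m along the rod.
Components: V_Px = −rω sinθ − a·ω_rod·sinφ = -7.0043 m/s;  V_Py = rω cosθ + a·ω_rod·cosφ = -2.7387 m/s.
|V_P| = √(V_Px² + V_Py²) = 7.5207 m/s.

7.52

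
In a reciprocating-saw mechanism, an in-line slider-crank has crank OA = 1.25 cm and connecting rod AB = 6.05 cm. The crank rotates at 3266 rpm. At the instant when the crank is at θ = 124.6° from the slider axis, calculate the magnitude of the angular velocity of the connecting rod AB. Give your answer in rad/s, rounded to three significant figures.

40.7

ω = 342 rad/s (converted from 3266 rpm).
The rod makes angle φ with the slider axis where L sinφ = r sinθ; differentiating, L cosφ·φ̇ = r ω cosθ.
L cosφ = √(L² − r² sin²θ) = 0.059619 m.
|ω_rod| = r ω |cosθ| / √(L² − r² sin²θ) = 0.0125·342·0.56784/0.059619 = 40.719 rad/s.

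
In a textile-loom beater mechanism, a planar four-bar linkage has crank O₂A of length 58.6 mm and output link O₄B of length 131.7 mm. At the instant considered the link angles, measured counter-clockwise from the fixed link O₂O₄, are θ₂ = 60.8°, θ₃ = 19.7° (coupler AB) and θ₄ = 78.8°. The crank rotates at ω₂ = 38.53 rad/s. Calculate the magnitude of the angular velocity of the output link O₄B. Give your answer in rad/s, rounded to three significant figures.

ω₂ = 38.53 rad/s
Differentiating the loop-closure r₂e^{iθ₂}+r₃e^{iθ₃}=r₁+r₄e^{iθ₄} gives r₂ω₂e^{iθ₂}+r₃ω₃e^{iθ₃}=r₄ω₄e^{iθ₄}.
Eliminating the other unknown: ω₄ = r₂ω₂ sin(θ₂−θ₃) / [r₄ sin(θ₄−θ₃)].
Numerator sine = +0.65738; denominator sine = +0.85806.
Result = 0.0586·38.53·(+0.65738) / (0.1317·(+0.85806)) = +13.134 rad/s; magnitude 13.134 rad/s.

13.1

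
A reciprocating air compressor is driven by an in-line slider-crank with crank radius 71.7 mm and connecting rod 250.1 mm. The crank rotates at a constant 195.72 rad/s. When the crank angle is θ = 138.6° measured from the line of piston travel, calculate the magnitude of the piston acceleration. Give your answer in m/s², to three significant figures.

1940

ω = 195.7 rad/s
x(θ) = r cosθ + √(L² − r² sin²θ); with ω constant, a = ω²·d²x/dθ².
d²x/dθ² = −r cosθ − r²(cos2θ)/√u − r⁴ sin²2θ/(4u^{3/2}),  u = L² − r² sin²θ = 0.0603017 m².
Substituting r = 0.0717 m, L = 0.2501 m, θ = 138.6°: d²x/dθ² = +0.05072 m.
a = ω²·d²x/dθ² = (195.7)²·(+0.05072) = +1942.9 m/s²;  |a| = 1942.9 m/s².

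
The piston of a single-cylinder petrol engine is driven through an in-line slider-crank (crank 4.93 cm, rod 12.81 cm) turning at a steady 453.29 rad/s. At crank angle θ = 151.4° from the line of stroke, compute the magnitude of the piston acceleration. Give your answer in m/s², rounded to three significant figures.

ω = 453.3 rad/s
x(θ) = r cosθ + √(L² − r² sin²θ); with ω constant, a = ω²·d²x/dθ².
d²x/dθ² = −r cosθ − r²(cos2θ)/√u − r⁴ sin²2θ/(4u^{3/2}),  u = L² − r² sin²θ = 0.0158527 m².
Substituting r = 0.0493 m, L = 0.1281 m, θ = 151.4°: d²x/dθ² = +0.032305 m.
a = ω²·d²x/dθ² = (453.3)²·(+0.032305) = +6637.7 m/s²;  |a| = 6637.7 m/s².

6640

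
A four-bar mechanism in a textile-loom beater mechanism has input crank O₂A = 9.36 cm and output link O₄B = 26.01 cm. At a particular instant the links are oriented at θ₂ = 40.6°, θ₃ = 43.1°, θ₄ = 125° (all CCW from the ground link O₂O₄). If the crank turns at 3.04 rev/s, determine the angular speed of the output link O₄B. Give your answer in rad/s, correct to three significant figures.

ω₂ = 19.1 rad/s (from 3.04 rev/s).
Differentiating the loop-closure r₂e^{iθ₂}+r₃e^{iθ₃}=r₁+r₄e^{iθ₄} gives r₂ω₂e^{iθ₂}+r₃ω₃e^{iθ₃}=r₄ω₄e^{iθ₄}.
Eliminating the other unknown: ω₄ = r₂ω₂ sin(θ₂−θ₃) / [r₄ sin(θ₄−θ₃)].
Numerator sine = -0.04362; denominator sine = +0.99002.
Result = 0.0936·19.1·(-0.04362) / (0.2601·(+0.99002)) = -0.30285 rad/s; magnitude 0.30285 rad/s.

0.303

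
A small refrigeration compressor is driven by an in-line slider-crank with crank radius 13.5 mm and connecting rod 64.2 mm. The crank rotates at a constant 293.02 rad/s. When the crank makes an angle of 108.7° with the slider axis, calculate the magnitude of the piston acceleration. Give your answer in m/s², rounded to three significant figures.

568

ω = 293 rad/s
x(θ) = r cosθ + √(L² − r² sin²θ); with ω constant, a = ω²·d²x/dθ².
d²x/dθ² = −r cosθ − r²(cos2θ)/√u − r⁴ sin²2θ/(4u^{3/2}),  u = L² − r² sin²θ = 0.00395812 m².
Substituting r = 0.0135 m, L = 0.0642 m, θ = 108.7°: d²x/dθ² = +0.0066173 m.
a = ω²·d²x/dθ² = (293)²·(+0.0066173) = +568.16 m/s²;  |a| = 568.16 m/s².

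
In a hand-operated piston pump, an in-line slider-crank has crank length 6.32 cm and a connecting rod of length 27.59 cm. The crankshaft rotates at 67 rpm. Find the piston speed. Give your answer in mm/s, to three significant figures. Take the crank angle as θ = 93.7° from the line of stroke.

436

ω = 2π·67/60 = 7.016 rad/s
For an in-line slider-crank, x = r cosθ + √(L² − r² sin²θ), so v = −rω sinθ·[1 + r cosθ/√(L² − r² sin²θ)].
With r = 0.0632 m, L = 0.2759 m, θ = 93.7°: √(L² − r² sin²θ) = 0.26859 m.
v = −0.0632·7.016·0.99792·[1 + 0.0632·-0.06453/0.26859] = -0.43578 m/s.
|v| = 0.43578 m/s = 435.78 mm/s.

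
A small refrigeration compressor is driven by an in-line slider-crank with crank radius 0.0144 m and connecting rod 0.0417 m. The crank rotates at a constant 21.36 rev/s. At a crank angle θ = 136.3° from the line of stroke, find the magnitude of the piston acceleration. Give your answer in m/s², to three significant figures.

180

ω = 2π·21.4 = 134.2 rad/s
x(θ) = r cosθ + √(L² − r² sin²θ); with ω constant, a = ω²·d²x/dθ².
d²x/dθ² = −r cosθ − r²(cos2θ)/√u − r⁴ sin²2θ/(4u^{3/2}),  u = L² − r² sin²θ = 0.00163991 m².
Substituting r = 0.0144 m, L = 0.0417 m, θ = 136.3°: d²x/dθ² = +0.010017 m.
a = ω²·d²x/dθ² = (134.2)²·(+0.010017) = +180.42 m/s²;  |a| = 180.42 m/s².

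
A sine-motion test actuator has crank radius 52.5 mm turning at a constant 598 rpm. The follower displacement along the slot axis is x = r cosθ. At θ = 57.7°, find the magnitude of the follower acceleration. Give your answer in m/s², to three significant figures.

110

ω = 62.62 rad/s (from 598 rpm).
x = r cosθ ⇒ ẍ = −rω² cosθ (ω constant).
|a| = rω²|cosθ| = 0.0525·(62.62)²·|cos 57.7°| = 110.01 m/s².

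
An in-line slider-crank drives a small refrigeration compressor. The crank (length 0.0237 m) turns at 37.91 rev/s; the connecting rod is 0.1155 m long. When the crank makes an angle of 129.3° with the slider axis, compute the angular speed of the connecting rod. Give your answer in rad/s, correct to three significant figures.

ω = 238.2 rad/s (converted from 37.91 rev/s).
The rod makes angle φ with the slider axis where L sinφ = r sinθ; differentiating, L cosφ·φ̇ = r ω cosθ.
L cosφ = √(L² − r² sin²θ) = 0.11403 m.
|ω_rod| = r ω |cosθ| / √(L² − r² sin²θ) = 0.0237·238.2·0.63338/0.11403 = 31.355 rad/s.

31.4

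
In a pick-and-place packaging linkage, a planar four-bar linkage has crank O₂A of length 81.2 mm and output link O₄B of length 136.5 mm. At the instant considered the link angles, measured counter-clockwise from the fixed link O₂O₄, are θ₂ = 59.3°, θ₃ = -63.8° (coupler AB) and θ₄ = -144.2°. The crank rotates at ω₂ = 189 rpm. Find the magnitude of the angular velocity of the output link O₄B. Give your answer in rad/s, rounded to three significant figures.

10.0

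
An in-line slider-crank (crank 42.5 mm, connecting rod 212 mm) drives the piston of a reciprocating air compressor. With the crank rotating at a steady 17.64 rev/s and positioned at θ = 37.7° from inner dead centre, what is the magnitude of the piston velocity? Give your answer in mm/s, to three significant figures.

ω = 2π·17.6 = 110.8 rad/s
For an in-line slider-crank, x = r cosθ + √(L² − r² sin²θ), so v = −rω sinθ·[1 + r cosθ/√(L² − r² sin²θ)].
With r = 0.0425 m, L = 0.212 m, θ = 37.7°: √(L² − r² sin²θ) = 0.2104 m.
v = −0.0425·110.8·0.61153·[1 + 0.0425·0.79122/0.2104] = -3.341 m/s.
|v| = 3.341 m/s = 3341 mm/s.

3340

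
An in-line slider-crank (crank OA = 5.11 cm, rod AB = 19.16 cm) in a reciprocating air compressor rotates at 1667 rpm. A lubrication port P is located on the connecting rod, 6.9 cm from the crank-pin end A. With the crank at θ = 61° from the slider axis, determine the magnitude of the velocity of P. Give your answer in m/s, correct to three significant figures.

ω = 174.6 rad/s.  Crank-pin speed |V_A| = rω = 8.9204 m/s, perpendicular to OA.
Rod angle: sinφ = −(r/L) sinθ ⇒ φ = -13.489°; ω_rod = −rω cosθ/√(L²−r²sin²θ) = -23.212 rad/s.
V_P = V_A + ω_rod × AP, with AP = 0.069 m along the rod.
Components: V_Px = −rω sinθ − a·ω_rod·sinφ = -8.1756 m/s;  V_Py = rω cosθ + a·ω_rod·cosφ = +2.7673 m/s.
|V_P| = √(V_Px² + V_Py²) = 8.6312 m/s.

8.63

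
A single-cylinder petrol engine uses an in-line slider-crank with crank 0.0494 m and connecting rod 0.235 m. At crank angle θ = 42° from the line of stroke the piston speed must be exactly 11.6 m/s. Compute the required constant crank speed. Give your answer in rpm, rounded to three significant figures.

For an in-line slider-crank, |v_piston| = rω|sinθ|·[1 + r cosθ/√(L² − r² sin²θ)].
With r = 0.0494 m, L = 0.235 m, θ = 42°: the bracketed kinematic factor |dx/dθ| = 0.038271 m.
ω = v/|dx/dθ| = 11.6/0.038271 = 303.1 rad/s.
N = 60ω/(2π) = 2894.4 rpm.

2890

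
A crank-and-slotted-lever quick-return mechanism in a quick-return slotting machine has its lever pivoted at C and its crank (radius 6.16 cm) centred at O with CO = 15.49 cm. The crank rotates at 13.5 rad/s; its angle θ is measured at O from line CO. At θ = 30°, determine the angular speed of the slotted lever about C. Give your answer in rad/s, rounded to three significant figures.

3.67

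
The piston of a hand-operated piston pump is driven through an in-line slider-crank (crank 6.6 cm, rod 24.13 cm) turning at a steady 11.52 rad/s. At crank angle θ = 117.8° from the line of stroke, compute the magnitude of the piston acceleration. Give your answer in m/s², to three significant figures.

5.45

ω = 11.52 rad/s
x(θ) = r cosθ + √(L² − r² sin²θ); with ω constant, a = ω²·d²x/dθ².
d²x/dθ² = −r cosθ − r²(cos2θ)/√u − r⁴ sin²2θ/(4u^{3/2}),  u = L² − r² sin²θ = 0.0548172 m².
Substituting r = 0.066 m, L = 0.2413 m, θ = 117.8°: d²x/dθ² = +0.041041 m.
a = ω²·d²x/dθ² = (11.52)²·(+0.041041) = +5.4466 m/s²;  |a| = 5.4466 m/s².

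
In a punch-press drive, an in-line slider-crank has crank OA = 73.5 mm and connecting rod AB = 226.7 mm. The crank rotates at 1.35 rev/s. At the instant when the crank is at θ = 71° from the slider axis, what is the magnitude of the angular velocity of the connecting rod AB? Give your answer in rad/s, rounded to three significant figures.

0.941

ω = 8.482 rad/s (converted from 1.35 rev/s).
The rod makes angle φ with the slider axis where L sinφ = r sinθ; differentiating, L cosφ·φ̇ = r ω cosθ.
L cosφ = √(L² − r² sin²θ) = 0.21579 m.
|ω_rod| = r ω |cosθ| / √(L² − r² sin²θ) = 0.0735·8.482·0.32557/0.21579 = 0.94064 rad/s.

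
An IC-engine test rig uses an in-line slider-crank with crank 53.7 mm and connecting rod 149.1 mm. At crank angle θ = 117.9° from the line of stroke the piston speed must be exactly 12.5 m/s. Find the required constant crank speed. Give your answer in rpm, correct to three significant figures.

For an in-line slider-crank, |v_piston| = rω|sinθ|·[1 + r cosθ/√(L² − r² sin²θ)].
With r = 0.0537 m, L = 0.1491 m, θ = 117.9°: the bracketed kinematic factor |dx/dθ| = 0.039021 m.
ω = v/|dx/dθ| = 12.5/0.039021 = 320.34 rad/s.
N = 60ω/(2π) = 3059 rpm.

3060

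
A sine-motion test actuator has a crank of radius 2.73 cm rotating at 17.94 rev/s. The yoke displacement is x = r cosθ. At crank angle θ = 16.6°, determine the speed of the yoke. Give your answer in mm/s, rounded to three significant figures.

ω = 112.7 rad/s (from 17.94 rev/s).
x = r cosθ ⇒ ẋ = −rω sinθ.
|v| = rω|sinθ| = 0.0273·112.7·|sin 16.6°| = 0.87914 m/s = 879.14 mm/s.

879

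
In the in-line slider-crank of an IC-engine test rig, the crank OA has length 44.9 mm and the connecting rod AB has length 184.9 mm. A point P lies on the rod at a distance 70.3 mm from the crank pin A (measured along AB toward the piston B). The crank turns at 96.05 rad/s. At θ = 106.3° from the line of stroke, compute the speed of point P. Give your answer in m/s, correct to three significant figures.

4.10

ω = 96.05 rad/s.  Crank-pin speed |V_A| = rω = 4.3126 m/s, perpendicular to OA.
Rod angle: sinφ = −(r/L) sinθ ⇒ φ = -13.478°; ω_rod = −rω cosθ/√(L²−r²sin²θ) = +6.7317 rad/s.
V_P = V_A + ω_rod × AP, with AP = 0.0703 m along the rod.
Components: V_Px = −rω sinθ − a·ω_rod·sinφ = -4.029 m/s;  V_Py = rω cosθ + a·ω_rod·cosφ = -0.75021 m/s.
|V_P| = √(V_Px² + V_Py²) = 4.0983 m/s.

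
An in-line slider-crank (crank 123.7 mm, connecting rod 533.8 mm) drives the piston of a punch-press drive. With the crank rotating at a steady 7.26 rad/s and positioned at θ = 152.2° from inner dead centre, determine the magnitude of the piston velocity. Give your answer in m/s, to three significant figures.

0.332

ω = 7.26 rad/s
For an in-line slider-crank, x = r cosθ + √(L² − r² sin²θ), so v = −rω sinθ·[1 + r cosθ/√(L² − r² sin²θ)].
With r = 0.1237 m, L = 0.5338 m, θ = 152.2°: √(L² − r² sin²θ) = 0.53067 m.
v = −0.1237·7.26·0.46639·[1 + 0.1237·-0.88458/0.53067] = -0.33248 m/s.
|v| = 0.33248 m/s.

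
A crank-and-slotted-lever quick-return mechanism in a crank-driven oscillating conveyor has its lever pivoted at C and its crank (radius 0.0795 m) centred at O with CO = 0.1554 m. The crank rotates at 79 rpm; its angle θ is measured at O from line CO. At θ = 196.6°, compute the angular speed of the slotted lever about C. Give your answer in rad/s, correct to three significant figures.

ω = 8.273 rad/s (from 79 rpm).
Crank pin A relative to C: A = (d + r cosθ, r sinθ); lever angle φ = atan2(r sinθ, d + r cosθ).
Differentiating tanφ: φ̇ = rω(d cosθ + r)/(d² + r² + 2dr cosθ).
d² + r² + 2dr cosθ = |CA|² = 0.0067906 m²;  d cosθ + r = -0.069423 m.
|ω_lever| = |0.0795·8.273·-0.069423| / 0.0067906 = 6.7239 rad/s.

6.72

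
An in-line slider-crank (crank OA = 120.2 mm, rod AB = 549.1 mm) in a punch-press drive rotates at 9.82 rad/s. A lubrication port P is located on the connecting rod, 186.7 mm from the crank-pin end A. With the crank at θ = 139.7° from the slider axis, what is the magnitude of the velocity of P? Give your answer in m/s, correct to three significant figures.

ω = 9.82 rad/s.  Crank-pin speed |V_A| = rω = 1.1804 m/s, perpendicular to OA.
Rod angle: sinφ = −(r/L) sinθ ⇒ φ = -8.140°; ω_rod = −rω cosθ/√(L²−r²sin²θ) = +1.6561 rad/s.
V_P = V_A + ω_rod × AP, with AP = 0.1867 m along the rod.
Components: V_Px = −rω sinθ − a·ω_rod·sinφ = -0.71967 m/s;  V_Py = rω cosθ + a·ω_rod·cosφ = -0.59414 m/s.
|V_P| = √(V_Px² + V_Py²) = 0.93323 m/s.

0.933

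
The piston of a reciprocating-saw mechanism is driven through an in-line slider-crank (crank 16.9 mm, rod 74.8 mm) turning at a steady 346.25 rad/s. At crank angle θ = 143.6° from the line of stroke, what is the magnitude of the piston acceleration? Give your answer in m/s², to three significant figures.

ω = 346.2 rad/s
x(θ) = r cosθ + √(L² − r² sin²θ); with ω constant, a = ω²·d²x/dθ².
d²x/dθ² = −r cosθ − r²(cos2θ)/√u − r⁴ sin²2θ/(4u^{3/2}),  u = L² − r² sin²θ = 0.00549446 m².
Substituting r = 0.0169 m, L = 0.0748 m, θ = 143.6°: d²x/dθ² = +0.012418 m.
a = ω²·d²x/dθ² = (346.2)²·(+0.012418) = +1488.7 m/s²;  |a| = 1488.7 m/s².

1490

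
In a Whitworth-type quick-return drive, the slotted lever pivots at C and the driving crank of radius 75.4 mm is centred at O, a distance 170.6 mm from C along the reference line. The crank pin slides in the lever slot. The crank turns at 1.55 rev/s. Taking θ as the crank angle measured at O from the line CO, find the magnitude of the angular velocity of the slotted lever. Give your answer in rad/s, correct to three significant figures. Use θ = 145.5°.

3.52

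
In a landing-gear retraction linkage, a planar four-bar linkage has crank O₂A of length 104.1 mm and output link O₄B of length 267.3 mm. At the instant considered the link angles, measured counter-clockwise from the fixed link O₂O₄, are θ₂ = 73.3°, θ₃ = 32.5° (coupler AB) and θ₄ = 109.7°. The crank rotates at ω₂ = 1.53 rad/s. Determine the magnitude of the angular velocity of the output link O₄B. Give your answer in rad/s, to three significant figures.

0.399

ω₂ = 1.53 rad/s
Differentiating the loop-closure r₂e^{iθ₂}+r₃e^{iθ₃}=r₁+r₄e^{iθ₄} gives r₂ω₂e^{iθ₂}+r₃ω₃e^{iθ₃}=r₄ω₄e^{iθ₄}.
Eliminating the other unknown: ω₄ = r₂ω₂ sin(θ₂−θ₃) / [r₄ sin(θ₄−θ₃)].
Numerator sine = +0.65342; denominator sine = +0.97515.
Result = 0.1041·1.53·(+0.65342) / (0.2673·(+0.97515)) = +0.39927 rad/s; magnitude 0.39927 rad/s.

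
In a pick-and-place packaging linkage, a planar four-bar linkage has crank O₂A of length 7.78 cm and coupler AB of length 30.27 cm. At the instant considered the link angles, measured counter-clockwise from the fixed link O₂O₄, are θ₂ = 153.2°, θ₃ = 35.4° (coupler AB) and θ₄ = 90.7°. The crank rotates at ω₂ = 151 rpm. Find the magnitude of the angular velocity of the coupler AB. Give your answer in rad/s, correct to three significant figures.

ω₂ = 15.81 rad/s (from 151 rpm).
Differentiating the loop-closure r₂e^{iθ₂}+r₃e^{iθ₃}=r₁+r₄e^{iθ₄} gives r₂ω₂e^{iθ₂}+r₃ω₃e^{iθ₃}=r₄ω₄e^{iθ₄}.
Eliminating the other unknown: ω₃ = r₂ω₂ sin(θ₄−θ₂) / [r₃ sin(θ₃−θ₄)].
Numerator sine = -0.88701; denominator sine = -0.82214.
Result = 0.0778·15.81·(-0.88701) / (0.3027·(-0.82214)) = +4.3848 rad/s; magnitude 4.3848 rad/s.

4.38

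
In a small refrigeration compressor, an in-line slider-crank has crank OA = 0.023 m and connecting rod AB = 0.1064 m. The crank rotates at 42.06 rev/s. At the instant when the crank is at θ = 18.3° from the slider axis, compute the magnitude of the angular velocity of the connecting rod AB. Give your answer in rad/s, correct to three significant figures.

54.4

ω = 264.3 rad/s (converted from 42.06 rev/s).
The rod makes angle φ with the slider axis where L sinφ = r sinθ; differentiating, L cosφ·φ̇ = r ω cosθ.
L cosφ = √(L² − r² sin²θ) = 0.10615 m.
|ω_rod| = r ω |cosθ| / √(L² − r² sin²θ) = 0.023·264.3·0.94943/0.10615 = 54.362 rad/s.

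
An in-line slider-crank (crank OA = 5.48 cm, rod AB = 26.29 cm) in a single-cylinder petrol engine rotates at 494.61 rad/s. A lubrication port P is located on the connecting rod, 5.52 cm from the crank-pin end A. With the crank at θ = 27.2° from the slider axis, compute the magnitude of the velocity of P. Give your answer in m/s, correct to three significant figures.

23.0

ω = 494.6 rad/s.  Crank-pin speed |V_A| = rω = 27.105 m/s, perpendicular to OA.
Rod angle: sinφ = −(r/L) sinθ ⇒ φ = -5.467°; ω_rod = −rω cosθ/√(L²−r²sin²θ) = -92.117 rad/s.
V_P = V_A + ω_rod × AP, with AP = 0.0552 m along the rod.
Components: V_Px = −rω sinθ − a·ω_rod·sinφ = -12.874 m/s;  V_Py = rω cosθ + a·ω_rod·cosφ = +19.046 m/s.
|V_P| = √(V_Px² + V_Py²) = 22.989 m/s.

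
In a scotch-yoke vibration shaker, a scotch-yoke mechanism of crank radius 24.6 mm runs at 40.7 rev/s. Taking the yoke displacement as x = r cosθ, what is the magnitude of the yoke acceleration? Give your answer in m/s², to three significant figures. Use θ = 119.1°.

ω = 255.7 rad/s (from 40.7 rev/s).
x = r cosθ ⇒ ẍ = −rω² cosθ (ω constant).
|a| = rω²|cosθ| = 0.0246·(255.7)²·|cos 119.1°| = 782.38 m/s².

782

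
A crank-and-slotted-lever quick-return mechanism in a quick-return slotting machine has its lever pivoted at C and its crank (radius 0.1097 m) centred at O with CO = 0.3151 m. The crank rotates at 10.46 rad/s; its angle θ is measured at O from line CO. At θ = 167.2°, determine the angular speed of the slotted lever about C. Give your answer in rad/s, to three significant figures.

5.16

ω = 10.46 rad/s
Crank pin A relative to C: A = (d + r cosθ, r sinθ); lever angle φ = atan2(r sinθ, d + r cosθ).
Differentiating tanφ: φ̇ = rω(d cosθ + r)/(d² + r² + 2dr cosθ).
d² + r² + 2dr cosθ = |CA|² = 0.0439072 m²;  d cosθ + r = -0.19757 m.
|ω_lever| = |0.1097·10.46·-0.19757| / 0.0439072 = 5.1632 rad/s.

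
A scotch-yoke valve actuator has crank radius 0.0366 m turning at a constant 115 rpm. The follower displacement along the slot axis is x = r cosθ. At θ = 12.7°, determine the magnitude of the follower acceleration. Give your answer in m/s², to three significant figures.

5.18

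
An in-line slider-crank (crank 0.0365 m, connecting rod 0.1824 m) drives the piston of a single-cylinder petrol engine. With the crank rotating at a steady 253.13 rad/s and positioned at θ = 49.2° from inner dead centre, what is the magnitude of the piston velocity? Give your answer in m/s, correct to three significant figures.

7.92

ω = 253.1 rad/s
For an in-line slider-crank, x = r cosθ + √(L² − r² sin²θ), so v = −rω sinθ·[1 + r cosθ/√(L² − r² sin²θ)].
With r = 0.0365 m, L = 0.1824 m, θ = 49.2°: √(L² − r² sin²θ) = 0.1803 m.
v = −0.0365·253.1·0.75700·[1 + 0.0365·0.65342/0.1803] = -7.9193 m/s.
|v| = 7.9193 m/s.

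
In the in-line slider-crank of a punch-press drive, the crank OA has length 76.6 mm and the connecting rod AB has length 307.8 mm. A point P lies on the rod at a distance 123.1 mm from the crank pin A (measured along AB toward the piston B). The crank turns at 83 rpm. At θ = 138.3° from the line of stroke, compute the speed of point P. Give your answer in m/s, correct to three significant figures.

0.507

ω = 8.692 rad/s.  Crank-pin speed |V_A| = rω = 0.66579 m/s, perpendicular to OA.
Rod angle: sinφ = −(r/L) sinθ ⇒ φ = -9.529°; ω_rod = −rω cosθ/√(L²−r²sin²θ) = +1.6376 rad/s.
V_P = V_A + ω_rod × AP, with AP = 0.1231 m along the rod.
Components: V_Px = −rω sinθ − a·ω_rod·sinφ = -0.40953 m/s;  V_Py = rω cosθ + a·ω_rod·cosφ = -0.29829 m/s.
|V_P| = √(V_Px² + V_Py²) = 0.50665 m/s.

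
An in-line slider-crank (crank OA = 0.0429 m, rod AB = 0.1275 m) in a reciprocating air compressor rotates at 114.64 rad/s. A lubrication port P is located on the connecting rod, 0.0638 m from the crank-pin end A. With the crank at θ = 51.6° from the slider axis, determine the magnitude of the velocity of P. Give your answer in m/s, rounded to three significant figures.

ω = 114.6 rad/s.  Crank-pin speed |V_A| = rω = 4.9181 m/s, perpendicular to OA.
Rod angle: sinφ = −(r/L) sinθ ⇒ φ = -15.289°; ω_rod = −rω cosθ/√(L²−r²sin²θ) = -24.839 rad/s.
V_P = V_A + ω_rod × AP, with AP = 0.0638 m along the rod.
Components: V_Px = −rω sinθ − a·ω_rod·sinφ = -4.2721 m/s;  V_Py = rω cosθ + a·ω_rod·cosφ = +1.5262 m/s.
|V_P| = √(V_Px² + V_Py²) = 4.5366 m/s.

4.54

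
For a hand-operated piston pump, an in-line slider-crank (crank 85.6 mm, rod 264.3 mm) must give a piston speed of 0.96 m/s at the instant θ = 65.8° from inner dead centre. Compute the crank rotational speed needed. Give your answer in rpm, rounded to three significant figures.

For an in-line slider-crank, |v_piston| = rω|sinθ|·[1 + r cosθ/√(L² − r² sin²θ)].
With r = 0.0856 m, L = 0.2643 m, θ = 65.8°: the bracketed kinematic factor |dx/dθ| = 0.088928 m.
ω = v/|dx/dθ| = 0.96/0.088928 = 10.795 rad/s.
N = 60ω/(2π) = 103.09 rpm.

103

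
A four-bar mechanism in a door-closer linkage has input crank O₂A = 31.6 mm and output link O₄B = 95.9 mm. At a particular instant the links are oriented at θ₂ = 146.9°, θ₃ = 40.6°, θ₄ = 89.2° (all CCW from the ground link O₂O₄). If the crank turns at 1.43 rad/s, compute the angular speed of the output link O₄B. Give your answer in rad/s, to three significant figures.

0.603

ω₂ = 1.43 rad/s
Differentiating the loop-closure r₂e^{iθ₂}+r₃e^{iθ₃}=r₁+r₄e^{iθ₄} gives r₂ω₂e^{iθ₂}+r₃ω₃e^{iθ₃}=r₄ω₄e^{iθ₄}.
Eliminating the other unknown: ω₄ = r₂ω₂ sin(θ₂−θ₃) / [r₄ sin(θ₄−θ₃)].
Numerator sine = +0.95981; denominator sine = +0.75011.
Result = 0.0316·1.43·(+0.95981) / (0.0959·(+0.75011)) = +0.60292 rad/s; magnitude 0.60292 rad/s.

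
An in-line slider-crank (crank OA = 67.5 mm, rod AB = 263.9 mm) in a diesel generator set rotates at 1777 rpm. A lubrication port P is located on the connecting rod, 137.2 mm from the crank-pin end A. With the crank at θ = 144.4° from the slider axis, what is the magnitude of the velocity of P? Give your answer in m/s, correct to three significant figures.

ω = 186.1 rad/s.  Crank-pin speed |V_A| = rω = 12.561 m/s, perpendicular to OA.
Rod angle: sinφ = −(r/L) sinθ ⇒ φ = -8.563°; ω_rod = −rω cosθ/√(L²−r²sin²θ) = +39.137 rad/s.
V_P = V_A + ω_rod × AP, with AP = 0.1372 m along the rod.
Components: V_Px = −rω sinθ − a·ω_rod·sinφ = -6.5125 m/s;  V_Py = rω cosθ + a·ω_rod·cosφ = -4.9034 m/s.
|V_P| = √(V_Px² + V_Py²) = 8.152 m/s.

8.15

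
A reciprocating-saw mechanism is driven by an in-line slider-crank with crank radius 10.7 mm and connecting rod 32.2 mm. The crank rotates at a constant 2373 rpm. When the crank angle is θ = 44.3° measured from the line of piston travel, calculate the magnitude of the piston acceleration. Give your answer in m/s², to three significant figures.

485

ω = 2π·2373/60 = 248.5 rad/s
x(θ) = r cosθ + √(L² − r² sin²θ); with ω constant, a = ω²·d²x/dθ².
d²x/dθ² = −r cosθ − r²(cos2θ)/√u − r⁴ sin²2θ/(4u^{3/2}),  u = L² − r² sin²θ = 0.000980994 m².
Substituting r = 0.0107 m, L = 0.0322 m, θ = 44.3°: d²x/dθ² = -0.0078538 m.
a = ω²·d²x/dθ² = (248.5)²·(-0.0078538) = -484.99 m/s²;  |a| = 484.99 m/s².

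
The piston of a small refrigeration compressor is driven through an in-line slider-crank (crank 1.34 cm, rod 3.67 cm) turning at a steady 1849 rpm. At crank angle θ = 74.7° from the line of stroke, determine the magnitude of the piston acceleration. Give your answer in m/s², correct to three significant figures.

ω = 2π·1849/60 = 193.6 rad/s
x(θ) = r cosθ + √(L² − r² sin²θ); with ω constant, a = ω²·d²x/dθ².
d²x/dθ² = −r cosθ − r²(cos2θ)/√u − r⁴ sin²2θ/(4u^{3/2}),  u = L² − r² sin²θ = 0.00117983 m².
Substituting r = 0.0134 m, L = 0.0367 m, θ = 74.7°: d²x/dθ² = +0.00091215 m.
a = ω²·d²x/dθ² = (193.6)²·(+0.00091215) = +34.198 m/s²;  |a| = 34.198 m/s².

34.2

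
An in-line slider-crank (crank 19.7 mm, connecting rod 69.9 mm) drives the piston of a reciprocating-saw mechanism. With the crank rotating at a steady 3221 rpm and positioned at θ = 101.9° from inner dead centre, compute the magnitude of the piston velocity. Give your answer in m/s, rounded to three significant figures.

ω = 2π·3221/60 = 337.3 rad/s
For an in-line slider-crank, x = r cosθ + √(L² − r² sin²θ), so v = −rω sinθ·[1 + r cosθ/√(L² − r² sin²θ)].
With r = 0.0197 m, L = 0.0699 m, θ = 101.9°: √(L² − r² sin²θ) = 0.067189 m.
v = −0.0197·337.3·0.97851·[1 + 0.0197·-0.20620/0.067189] = -6.1089 m/s.
|v| = 6.1089 m/s.

6.11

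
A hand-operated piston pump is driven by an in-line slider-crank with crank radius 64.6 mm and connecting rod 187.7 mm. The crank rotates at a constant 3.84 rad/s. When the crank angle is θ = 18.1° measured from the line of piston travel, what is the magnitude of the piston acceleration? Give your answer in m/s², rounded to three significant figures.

1.17

ω = 3.84 rad/s
x(θ) = r cosθ + √(L² − r² sin²θ); with ω constant, a = ω²·d²x/dθ².
d²x/dθ² = −r cosθ − r²(cos2θ)/√u − r⁴ sin²2θ/(4u^{3/2}),  u = L² − r² sin²θ = 0.0348285 m².
Substituting r = 0.0646 m, L = 0.1877 m, θ = 18.1°: d²x/dθ² = -0.079682 m.
a = ω²·d²x/dθ² = (3.84)²·(-0.079682) = -1.175 m/s²;  |a| = 1.175 m/s².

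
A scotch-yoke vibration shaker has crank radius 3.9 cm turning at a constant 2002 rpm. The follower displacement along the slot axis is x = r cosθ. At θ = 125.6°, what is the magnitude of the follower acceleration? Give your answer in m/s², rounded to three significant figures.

998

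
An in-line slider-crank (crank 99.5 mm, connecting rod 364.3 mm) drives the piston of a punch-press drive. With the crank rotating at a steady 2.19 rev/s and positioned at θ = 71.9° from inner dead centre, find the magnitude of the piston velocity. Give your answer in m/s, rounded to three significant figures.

1.42

ω = 2π·2.19 = 13.76 rad/s
For an in-line slider-crank, x = r cosθ + √(L² − r² sin²θ), so v = −rω sinθ·[1 + r cosθ/√(L² − r² sin²θ)].
With r = 0.0995 m, L = 0.3643 m, θ = 71.9°: √(L² − r² sin²θ) = 0.35181 m.
v = −0.0995·13.76·0.95052·[1 + 0.0995·0.31068/0.35181] = -1.4157 m/s.
|v| = 1.4157 m/s.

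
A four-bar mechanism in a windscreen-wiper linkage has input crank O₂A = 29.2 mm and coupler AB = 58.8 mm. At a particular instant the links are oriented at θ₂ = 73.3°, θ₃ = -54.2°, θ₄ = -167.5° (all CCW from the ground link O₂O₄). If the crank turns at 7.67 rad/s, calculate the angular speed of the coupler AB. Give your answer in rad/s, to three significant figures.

ω₂ = 7.67 rad/s
Differentiating the loop-closure r₂e^{iθ₂}+r₃e^{iθ₃}=r₁+r₄e^{iθ₄} gives r₂ω₂e^{iθ₂}+r₃ω₃e^{iθ₃}=r₄ω₄e^{iθ₄}.
Eliminating the other unknown: ω₃ = r₂ω₂ sin(θ₄−θ₂) / [r₃ sin(θ₃−θ₄)].
Numerator sine = +0.87292; denominator sine = +0.91845.
Result = 0.0292·7.67·(+0.87292) / (0.0588·(+0.91845)) = +3.6201 rad/s; magnitude 3.6201 rad/s.

3.62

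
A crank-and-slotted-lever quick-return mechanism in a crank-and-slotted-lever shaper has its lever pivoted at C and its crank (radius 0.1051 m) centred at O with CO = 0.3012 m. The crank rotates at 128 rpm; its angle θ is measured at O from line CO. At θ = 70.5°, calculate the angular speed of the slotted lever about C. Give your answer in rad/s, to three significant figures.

2.36

ω = 13.4 rad/s (from 128 rpm).
Crank pin A relative to C: A = (d + r cosθ, r sinθ); lever angle φ = atan2(r sinθ, d + r cosθ).
Differentiating tanφ: φ̇ = rω(d cosθ + r)/(d² + r² + 2dr cosθ).
d² + r² + 2dr cosθ = |CA|² = 0.122902 m²;  d cosθ + r = +0.20564 m.
|ω_lever| = |0.1051·13.4·+0.20564| / 0.122902 = 2.3572 rad/s.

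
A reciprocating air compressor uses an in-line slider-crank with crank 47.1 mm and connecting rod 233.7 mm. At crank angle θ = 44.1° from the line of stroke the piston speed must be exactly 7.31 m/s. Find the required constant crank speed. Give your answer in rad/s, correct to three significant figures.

For an in-line slider-crank, |v_piston| = rω|sinθ|·[1 + r cosθ/√(L² − r² sin²θ)].
With r = 0.0471 m, L = 0.2337 m, θ = 44.1°: the bracketed kinematic factor |dx/dθ| = 0.037569 m.
ω = v/|dx/dθ| = 7.31/0.037569 = 194.58 rad/s.

195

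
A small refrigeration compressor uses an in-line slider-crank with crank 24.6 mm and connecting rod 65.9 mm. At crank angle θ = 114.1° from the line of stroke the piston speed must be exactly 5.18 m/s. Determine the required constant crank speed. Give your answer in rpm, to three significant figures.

2630

For an in-line slider-crank, |v_piston| = rω|sinθ|·[1 + r cosθ/√(L² − r² sin²θ)].
With r = 0.0246 m, L = 0.0659 m, θ = 114.1°: the bracketed kinematic factor |dx/dθ| = 0.018815 m.
ω = v/|dx/dθ| = 5.18/0.018815 = 275.31 rad/s.
N = 60ω/(2π) = 2629 rpm.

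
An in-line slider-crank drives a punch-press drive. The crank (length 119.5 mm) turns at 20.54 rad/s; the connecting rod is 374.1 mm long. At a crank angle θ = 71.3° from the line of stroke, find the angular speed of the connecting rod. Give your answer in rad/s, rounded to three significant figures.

2.21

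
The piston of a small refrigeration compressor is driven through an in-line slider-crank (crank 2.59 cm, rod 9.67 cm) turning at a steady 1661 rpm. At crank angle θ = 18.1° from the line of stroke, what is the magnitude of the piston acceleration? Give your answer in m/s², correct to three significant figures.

ω = 2π·1661/60 = 173.9 rad/s
x(θ) = r cosθ + √(L² − r² sin²θ); with ω constant, a = ω²·d²x/dθ².
d²x/dθ² = −r cosθ − r²(cos2θ)/√u − r⁴ sin²2θ/(4u^{3/2}),  u = L² − r² sin²θ = 0.00928614 m².
Substituting r = 0.0259 m, L = 0.0967 m, θ = 18.1°: d²x/dθ² = -0.03028 m.
a = ω²·d²x/dθ² = (173.9)²·(-0.03028) = -916.11 m/s²;  |a| = 916.11 m/s².

916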